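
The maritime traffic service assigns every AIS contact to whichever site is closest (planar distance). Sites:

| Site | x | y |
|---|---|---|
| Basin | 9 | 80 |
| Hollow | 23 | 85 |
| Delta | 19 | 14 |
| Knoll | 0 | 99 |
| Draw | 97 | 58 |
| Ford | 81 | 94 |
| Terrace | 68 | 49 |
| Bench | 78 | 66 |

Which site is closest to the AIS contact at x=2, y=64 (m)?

Squared distances to each site:
Basin: 305.000; Hollow: 882.000; Delta: 2789.000; Knoll: 1229.000; Draw: 9061.000; Ford: 7141.000; Terrace: 4581.000; Bench: 5780.000.
Minimum at Basin.

Basin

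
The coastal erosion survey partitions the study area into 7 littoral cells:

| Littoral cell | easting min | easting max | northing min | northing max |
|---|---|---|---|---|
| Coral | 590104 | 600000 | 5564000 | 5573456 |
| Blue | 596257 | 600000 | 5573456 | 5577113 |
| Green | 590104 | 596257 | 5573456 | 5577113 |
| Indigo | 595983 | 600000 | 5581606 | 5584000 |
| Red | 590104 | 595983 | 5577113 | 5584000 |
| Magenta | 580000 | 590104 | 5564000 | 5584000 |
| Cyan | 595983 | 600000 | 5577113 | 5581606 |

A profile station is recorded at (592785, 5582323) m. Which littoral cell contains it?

The point has easting = 592785 and northing = 5582323.
Only Red satisfies 590104 ≤ easting ≤ 595983 and 5577113 ≤ northing ≤ 5584000.

Red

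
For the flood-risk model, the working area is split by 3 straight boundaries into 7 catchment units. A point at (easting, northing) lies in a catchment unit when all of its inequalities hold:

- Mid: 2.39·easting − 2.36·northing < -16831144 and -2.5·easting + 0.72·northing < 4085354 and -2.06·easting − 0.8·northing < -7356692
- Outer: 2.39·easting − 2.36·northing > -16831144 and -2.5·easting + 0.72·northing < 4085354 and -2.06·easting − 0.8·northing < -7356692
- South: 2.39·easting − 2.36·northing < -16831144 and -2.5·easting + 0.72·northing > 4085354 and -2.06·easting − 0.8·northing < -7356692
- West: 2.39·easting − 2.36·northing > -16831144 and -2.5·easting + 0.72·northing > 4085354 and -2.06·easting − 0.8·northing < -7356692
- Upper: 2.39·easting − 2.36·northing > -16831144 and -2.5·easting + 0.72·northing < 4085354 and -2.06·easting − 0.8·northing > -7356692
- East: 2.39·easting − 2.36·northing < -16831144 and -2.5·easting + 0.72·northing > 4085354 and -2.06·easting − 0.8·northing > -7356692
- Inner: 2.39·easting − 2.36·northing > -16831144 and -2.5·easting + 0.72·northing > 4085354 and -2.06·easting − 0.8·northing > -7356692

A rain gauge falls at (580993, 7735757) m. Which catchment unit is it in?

South

2.39·580993 − 2.36·7735757 = -16867813.250, which is < -16831144
-2.5·580993 + 0.72·7735757 = 4117262.540, which is > 4085354
-2.06·580993 − 0.8·7735757 = -7385451.180, which is < -7356692
This sign pattern matches South.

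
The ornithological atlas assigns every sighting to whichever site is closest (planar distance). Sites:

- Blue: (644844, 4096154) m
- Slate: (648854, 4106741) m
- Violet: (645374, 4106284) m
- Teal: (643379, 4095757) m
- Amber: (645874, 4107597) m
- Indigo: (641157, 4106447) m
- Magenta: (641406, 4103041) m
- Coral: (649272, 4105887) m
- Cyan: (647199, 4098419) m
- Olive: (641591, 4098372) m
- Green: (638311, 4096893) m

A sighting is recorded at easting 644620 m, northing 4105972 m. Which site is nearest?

Violet

Squared distances to each site:
Blue: 96443300.000; Slate: 18518117.000; Violet: 665860.000; Teal: 105886306.000; Amber: 4213141.000; Indigo: 12217994.000; Magenta: 18920557.000; Coral: 21648329.000; Cyan: 63699050.000; Olive: 66934841.000; Green: 122231722.000.
Minimum at Violet.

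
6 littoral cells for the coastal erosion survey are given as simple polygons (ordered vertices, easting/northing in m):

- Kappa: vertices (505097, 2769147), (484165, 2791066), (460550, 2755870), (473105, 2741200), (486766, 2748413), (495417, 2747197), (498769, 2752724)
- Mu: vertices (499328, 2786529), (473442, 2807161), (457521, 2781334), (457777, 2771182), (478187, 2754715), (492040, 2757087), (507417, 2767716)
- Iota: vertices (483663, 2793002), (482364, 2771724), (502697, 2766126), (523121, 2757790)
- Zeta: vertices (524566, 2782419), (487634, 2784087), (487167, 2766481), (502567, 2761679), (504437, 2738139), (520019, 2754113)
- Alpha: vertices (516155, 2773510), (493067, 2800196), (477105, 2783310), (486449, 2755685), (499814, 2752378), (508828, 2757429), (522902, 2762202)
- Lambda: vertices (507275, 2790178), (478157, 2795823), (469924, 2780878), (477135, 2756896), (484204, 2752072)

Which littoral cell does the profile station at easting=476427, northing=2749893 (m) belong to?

Kappa

Cast a ray rightward from (476427, 2749893). For each polygon, the edges (by vertex number in listed order) whose endpoints lie on opposite sides of northing = 2749893, where each meets that height, and whether that is right or left of the point:
Kappa: 3–4 at easting≈465665.3 (left), 6–7 at easting≈497052.1 (right) → 1 crossing.
Mu: no edge straddles that height → 0 crossings.
Iota: no edge straddles that height → 0 crossings.
Zeta: 4–5 at easting≈503503.3 (right), 5–6 at easting≈515902.6 (right) → 2 crossings.
Alpha: no edge straddles that height → 0 crossings.
Lambda: no edge straddles that height → 0 crossings.
Only Kappa has an odd count, so the point is inside Kappa.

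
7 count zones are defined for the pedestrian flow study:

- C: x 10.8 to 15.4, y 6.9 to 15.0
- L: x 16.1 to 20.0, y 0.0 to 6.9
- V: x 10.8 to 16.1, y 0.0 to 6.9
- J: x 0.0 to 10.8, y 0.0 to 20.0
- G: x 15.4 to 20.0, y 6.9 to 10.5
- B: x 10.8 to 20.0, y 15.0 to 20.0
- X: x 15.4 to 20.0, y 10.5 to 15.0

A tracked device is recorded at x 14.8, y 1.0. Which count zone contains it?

V

The point has x = 14.8 and y = 1.0.
Only V satisfies 10.8 ≤ x ≤ 16.1 and 0.0 ≤ y ≤ 6.9.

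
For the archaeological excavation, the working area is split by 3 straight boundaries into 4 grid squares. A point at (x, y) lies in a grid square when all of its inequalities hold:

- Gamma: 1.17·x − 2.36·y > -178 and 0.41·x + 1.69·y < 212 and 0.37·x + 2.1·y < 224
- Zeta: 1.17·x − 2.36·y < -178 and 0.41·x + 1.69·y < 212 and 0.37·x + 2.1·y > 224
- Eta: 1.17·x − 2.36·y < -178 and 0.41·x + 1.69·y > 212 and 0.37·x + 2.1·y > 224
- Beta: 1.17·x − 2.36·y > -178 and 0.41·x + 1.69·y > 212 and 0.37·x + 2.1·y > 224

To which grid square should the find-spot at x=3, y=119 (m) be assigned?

1.17·3 − 2.36·119 = -277.330, which is < -178
0.41·3 + 1.69·119 = 202.340, which is < 212
0.37·3 + 2.1·119 = 251.010, which is > 224
This sign pattern matches Zeta.

Zeta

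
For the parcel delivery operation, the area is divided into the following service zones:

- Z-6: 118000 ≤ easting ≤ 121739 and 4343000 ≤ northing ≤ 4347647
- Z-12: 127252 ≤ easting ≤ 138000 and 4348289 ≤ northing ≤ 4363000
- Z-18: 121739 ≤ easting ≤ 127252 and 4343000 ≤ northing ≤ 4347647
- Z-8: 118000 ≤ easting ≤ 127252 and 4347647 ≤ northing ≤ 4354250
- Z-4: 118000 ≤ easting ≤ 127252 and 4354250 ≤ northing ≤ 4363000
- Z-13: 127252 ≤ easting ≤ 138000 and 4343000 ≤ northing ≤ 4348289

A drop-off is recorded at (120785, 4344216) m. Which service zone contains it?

The point has easting = 120785 and northing = 4344216.
Only Z-6 satisfies 118000 ≤ easting ≤ 121739 and 4343000 ≤ northing ≤ 4347647.

Z-6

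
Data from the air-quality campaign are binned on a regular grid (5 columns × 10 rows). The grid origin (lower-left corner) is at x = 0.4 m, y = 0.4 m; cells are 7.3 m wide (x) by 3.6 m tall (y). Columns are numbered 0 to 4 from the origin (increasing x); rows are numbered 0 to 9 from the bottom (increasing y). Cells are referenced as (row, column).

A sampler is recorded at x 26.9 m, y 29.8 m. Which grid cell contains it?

(8, 3)

Column index: ⌊(26.9 − 0.4) / 7.3⌋ = ⌊3.630⌋ = 3
Row offset from origin: ⌊(29.8 − 0.4) / 3.6⌋ = ⌊8.167⌋ = 8 → row 8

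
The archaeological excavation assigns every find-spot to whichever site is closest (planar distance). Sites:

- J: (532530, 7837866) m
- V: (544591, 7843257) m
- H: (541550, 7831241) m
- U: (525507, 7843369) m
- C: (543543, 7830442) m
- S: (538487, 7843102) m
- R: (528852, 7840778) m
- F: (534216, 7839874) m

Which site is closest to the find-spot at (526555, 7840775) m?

Squared distances to each site:
J: 44162906.000; V: 331457620.000; H: 315747181.000; U: 7827140.000; C: 395363033.000; S: 147787553.000; R: 5276218.000; F: 59502722.000.
Minimum at R.

R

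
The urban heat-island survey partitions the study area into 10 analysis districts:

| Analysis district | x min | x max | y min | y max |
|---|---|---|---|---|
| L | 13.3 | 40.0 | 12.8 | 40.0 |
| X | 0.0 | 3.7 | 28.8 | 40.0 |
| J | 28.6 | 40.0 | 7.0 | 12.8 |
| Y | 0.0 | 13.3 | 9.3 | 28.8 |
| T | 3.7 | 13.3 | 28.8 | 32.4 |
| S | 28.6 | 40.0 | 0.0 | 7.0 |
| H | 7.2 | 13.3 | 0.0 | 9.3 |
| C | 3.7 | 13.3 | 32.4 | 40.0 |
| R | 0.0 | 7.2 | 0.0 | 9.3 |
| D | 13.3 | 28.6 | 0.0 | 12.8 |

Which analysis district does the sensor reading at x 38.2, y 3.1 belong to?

S

The point has x = 38.2 and y = 3.1.
Only S satisfies 28.6 ≤ x ≤ 40.0 and 0.0 ≤ y ≤ 7.0.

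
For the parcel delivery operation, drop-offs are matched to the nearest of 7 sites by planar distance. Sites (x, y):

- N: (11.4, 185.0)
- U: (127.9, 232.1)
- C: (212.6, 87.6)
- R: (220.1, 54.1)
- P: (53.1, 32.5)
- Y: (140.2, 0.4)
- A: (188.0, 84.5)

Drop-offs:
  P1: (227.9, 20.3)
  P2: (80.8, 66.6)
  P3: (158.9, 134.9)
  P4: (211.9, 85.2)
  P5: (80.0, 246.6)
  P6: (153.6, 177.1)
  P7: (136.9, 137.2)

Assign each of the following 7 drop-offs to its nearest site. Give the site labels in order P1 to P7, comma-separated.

R, P, A, C, U, U, A

P1 → R (d²=1203.28)
P2 → P (d²=1930.10)
P3 → A (d²=3386.97)
P4 → C (d²=6.25)
P5 → U (d²=2504.66)
P6 → U (d²=3685.49)
P7 → A (d²=5388.50)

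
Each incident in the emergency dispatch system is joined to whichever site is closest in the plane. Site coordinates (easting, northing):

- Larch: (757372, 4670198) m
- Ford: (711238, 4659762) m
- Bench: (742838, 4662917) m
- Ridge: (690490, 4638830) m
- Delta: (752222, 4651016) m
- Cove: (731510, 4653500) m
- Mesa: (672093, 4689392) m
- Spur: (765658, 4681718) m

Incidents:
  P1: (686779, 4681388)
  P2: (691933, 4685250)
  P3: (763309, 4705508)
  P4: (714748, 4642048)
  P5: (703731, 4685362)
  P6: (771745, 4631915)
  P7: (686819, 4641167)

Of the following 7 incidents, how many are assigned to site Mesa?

2

P1 → Mesa
P2 → Mesa
P3 → Spur
P4 → Ford
P5 → Ford
P6 → Delta
P7 → Ridge
2 of the 7 go to Mesa.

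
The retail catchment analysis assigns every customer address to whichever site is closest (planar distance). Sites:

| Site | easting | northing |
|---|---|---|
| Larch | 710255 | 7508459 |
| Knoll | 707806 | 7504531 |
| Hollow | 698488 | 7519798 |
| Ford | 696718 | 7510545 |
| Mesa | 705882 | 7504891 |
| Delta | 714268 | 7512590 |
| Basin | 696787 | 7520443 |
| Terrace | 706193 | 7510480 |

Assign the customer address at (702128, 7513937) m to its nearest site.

Squared distances to each site:
Larch: 96056613.000; Knoll: 120712520.000; Hollow: 47600921.000; Ford: 40773764.000; Mesa: 95922632.000; Delta: 149194009.000; Basin: 70854317.000; Terrace: 28475074.000.
Minimum at Terrace.

Terrace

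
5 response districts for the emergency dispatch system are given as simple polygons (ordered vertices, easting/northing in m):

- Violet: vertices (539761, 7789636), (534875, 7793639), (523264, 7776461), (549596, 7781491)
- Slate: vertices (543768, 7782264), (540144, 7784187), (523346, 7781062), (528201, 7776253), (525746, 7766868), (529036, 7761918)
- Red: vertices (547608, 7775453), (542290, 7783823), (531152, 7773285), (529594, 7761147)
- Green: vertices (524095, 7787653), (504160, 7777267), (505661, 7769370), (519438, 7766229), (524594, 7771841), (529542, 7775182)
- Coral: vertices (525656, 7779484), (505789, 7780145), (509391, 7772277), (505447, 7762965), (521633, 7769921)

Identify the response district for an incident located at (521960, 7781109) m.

Cast a ray rightward from (521960, 7781109). For each polygon, the edges (by vertex number in listed order) whose endpoints lie on opposite sides of northing = 7781109, where each meets that height, and whether that is right or left of the point:
Violet: 2–3 at easting≈526405.7 (right), 3–4 at easting≈547596.2 (right) → 2 crossings.
Slate: 2–3 at easting≈523598.6 (right), 6–1 at easting≈542931.7 (right) → 2 crossings.
Red: 1–2 at easting≈544014.4 (right), 2–3 at easting≈539421.5 (right) → 2 crossings.
Green: 1–2 at easting≈511534.4 (left), 6–1 at easting≈526953.2 (right) → 1 crossing.
Coral: no edge straddles that height → 0 crossings.
Only Green has an odd count, so the point is inside Green.

Green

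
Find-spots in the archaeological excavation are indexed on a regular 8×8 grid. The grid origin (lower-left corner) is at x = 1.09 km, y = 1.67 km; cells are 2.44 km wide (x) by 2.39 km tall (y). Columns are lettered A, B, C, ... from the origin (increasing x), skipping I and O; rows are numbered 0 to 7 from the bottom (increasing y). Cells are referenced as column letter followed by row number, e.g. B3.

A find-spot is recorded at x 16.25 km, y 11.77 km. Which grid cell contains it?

G4

Column index: ⌊(16.25 − 1.09) / 2.44⌋ = ⌊6.213⌋ = 6 → column G
Row offset from origin: ⌊(11.77 − 1.67) / 2.39⌋ = ⌊4.226⌋ = 4 → row 4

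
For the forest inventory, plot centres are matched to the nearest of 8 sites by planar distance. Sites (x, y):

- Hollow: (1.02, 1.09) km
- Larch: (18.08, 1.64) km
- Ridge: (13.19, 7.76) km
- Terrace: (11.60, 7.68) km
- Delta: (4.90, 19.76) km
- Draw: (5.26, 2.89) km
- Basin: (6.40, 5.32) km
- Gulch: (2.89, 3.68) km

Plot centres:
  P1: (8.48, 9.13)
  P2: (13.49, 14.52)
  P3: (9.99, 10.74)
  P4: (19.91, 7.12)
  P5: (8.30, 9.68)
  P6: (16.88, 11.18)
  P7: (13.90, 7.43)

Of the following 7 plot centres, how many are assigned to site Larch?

P1 → Terrace
P2 → Ridge
P3 → Terrace
P4 → Larch
P5 → Terrace
P6 → Ridge
P7 → Ridge
1 of the 7 goes to Larch.

1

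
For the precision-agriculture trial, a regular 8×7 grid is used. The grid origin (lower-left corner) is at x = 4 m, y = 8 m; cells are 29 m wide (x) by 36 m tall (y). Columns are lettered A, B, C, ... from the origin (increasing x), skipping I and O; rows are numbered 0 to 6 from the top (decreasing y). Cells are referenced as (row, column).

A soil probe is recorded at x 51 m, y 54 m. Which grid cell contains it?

(5, B)

Column index: ⌊(51 − 4) / 29⌋ = ⌊1.621⌋ = 1 → column B
Row offset from origin: ⌊(54 − 8) / 36⌋ = ⌊1.278⌋ = 1 → row 5 (counted from top)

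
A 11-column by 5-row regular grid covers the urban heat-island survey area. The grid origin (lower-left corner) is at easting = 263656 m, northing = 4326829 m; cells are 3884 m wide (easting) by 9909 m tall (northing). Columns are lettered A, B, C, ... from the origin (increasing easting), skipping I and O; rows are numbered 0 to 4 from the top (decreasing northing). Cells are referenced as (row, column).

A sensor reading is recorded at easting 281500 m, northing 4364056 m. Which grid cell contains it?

(1, E)

Column index: ⌊(281500 − 263656) / 3884⌋ = ⌊4.594⌋ = 4 → column E
Row offset from origin: ⌊(4364056 − 4326829) / 9909⌋ = ⌊3.757⌋ = 3 → row 1 (counted from top)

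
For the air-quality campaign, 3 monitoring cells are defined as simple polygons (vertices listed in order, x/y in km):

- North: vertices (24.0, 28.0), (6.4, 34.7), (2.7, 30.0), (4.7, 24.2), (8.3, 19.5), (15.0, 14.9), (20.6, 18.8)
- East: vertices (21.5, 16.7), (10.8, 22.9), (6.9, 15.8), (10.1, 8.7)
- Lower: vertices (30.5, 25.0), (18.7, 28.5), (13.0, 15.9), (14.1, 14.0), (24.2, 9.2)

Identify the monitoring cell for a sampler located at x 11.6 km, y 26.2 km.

North

Cast a ray rightward from (11.6, 26.2). For each polygon, the edges (by vertex number in listed order) whose endpoints lie on opposite sides of y = 26.2, where each meets that height, and whether that is right or left of the point:
North: 3–4 at x≈4.01 (left), 7–1 at x≈23.33 (right) → 1 crossing.
East: no edge straddles that height → 0 crossings.
Lower: 1–2 at x≈26.45 (right), 2–3 at x≈17.66 (right) → 2 crossings.
Only North has an odd count, so the point is inside North.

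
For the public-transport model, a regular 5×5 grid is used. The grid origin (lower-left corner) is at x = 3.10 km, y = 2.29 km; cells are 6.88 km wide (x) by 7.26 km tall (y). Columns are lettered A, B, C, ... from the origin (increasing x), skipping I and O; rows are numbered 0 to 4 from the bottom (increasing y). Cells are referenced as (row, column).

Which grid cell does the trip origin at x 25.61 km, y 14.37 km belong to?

(1, D)

Column index: ⌊(25.61 − 3.10) / 6.88⌋ = ⌊3.272⌋ = 3 → column D
Row offset from origin: ⌊(14.37 − 2.29) / 7.26⌋ = ⌊1.664⌋ = 1 → row 1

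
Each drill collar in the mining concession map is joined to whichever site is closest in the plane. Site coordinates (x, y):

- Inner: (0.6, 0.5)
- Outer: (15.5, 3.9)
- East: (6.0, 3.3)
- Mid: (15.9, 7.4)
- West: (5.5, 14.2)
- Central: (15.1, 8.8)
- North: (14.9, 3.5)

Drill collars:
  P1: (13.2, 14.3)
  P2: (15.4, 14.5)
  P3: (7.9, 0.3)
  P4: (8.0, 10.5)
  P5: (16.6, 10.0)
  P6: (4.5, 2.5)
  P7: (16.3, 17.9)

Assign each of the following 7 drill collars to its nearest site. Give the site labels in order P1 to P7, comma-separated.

Central, Central, East, West, Central, East, Central

P1 → Central (d²=33.86)
P2 → Central (d²=32.58)
P3 → East (d²=12.61)
P4 → West (d²=19.94)
P5 → Central (d²=3.69)
P6 → East (d²=2.89)
P7 → Central (d²=84.25)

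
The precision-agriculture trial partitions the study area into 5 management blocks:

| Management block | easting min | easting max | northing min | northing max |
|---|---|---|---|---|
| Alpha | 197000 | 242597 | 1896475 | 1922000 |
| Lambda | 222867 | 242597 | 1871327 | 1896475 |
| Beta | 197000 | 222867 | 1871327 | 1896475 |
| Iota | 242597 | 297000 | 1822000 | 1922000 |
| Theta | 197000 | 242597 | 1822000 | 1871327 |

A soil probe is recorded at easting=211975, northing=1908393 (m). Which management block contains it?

The point has easting = 211975 and northing = 1908393.
Only Alpha satisfies 197000 ≤ easting ≤ 242597 and 1896475 ≤ northing ≤ 1922000.

Alpha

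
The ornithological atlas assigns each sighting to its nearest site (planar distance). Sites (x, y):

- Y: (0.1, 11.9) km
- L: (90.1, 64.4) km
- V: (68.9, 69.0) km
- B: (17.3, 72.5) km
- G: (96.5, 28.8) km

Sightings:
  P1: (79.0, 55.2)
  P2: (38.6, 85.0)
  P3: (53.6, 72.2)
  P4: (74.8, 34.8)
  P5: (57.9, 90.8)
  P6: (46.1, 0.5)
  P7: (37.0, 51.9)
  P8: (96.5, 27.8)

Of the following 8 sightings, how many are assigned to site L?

1

P1 → L
P2 → B
P3 → V
P4 → G
P5 → V
P6 → Y
P7 → B
P8 → G
1 of the 8 goes to L.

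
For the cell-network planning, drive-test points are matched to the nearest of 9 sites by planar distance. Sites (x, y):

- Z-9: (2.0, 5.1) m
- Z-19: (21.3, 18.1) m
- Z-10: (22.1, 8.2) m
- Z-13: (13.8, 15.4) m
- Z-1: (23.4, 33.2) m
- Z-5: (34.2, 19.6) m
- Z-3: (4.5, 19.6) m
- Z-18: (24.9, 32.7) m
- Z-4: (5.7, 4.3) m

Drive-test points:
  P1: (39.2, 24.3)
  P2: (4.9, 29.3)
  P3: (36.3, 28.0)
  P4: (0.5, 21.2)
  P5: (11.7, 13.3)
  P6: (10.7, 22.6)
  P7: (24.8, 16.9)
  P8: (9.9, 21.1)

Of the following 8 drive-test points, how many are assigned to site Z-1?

0

P1 → Z-5
P2 → Z-3
P3 → Z-5
P4 → Z-3
P5 → Z-13
P6 → Z-3
P7 → Z-19
P8 → Z-3
0 of the 8 go to Z-1.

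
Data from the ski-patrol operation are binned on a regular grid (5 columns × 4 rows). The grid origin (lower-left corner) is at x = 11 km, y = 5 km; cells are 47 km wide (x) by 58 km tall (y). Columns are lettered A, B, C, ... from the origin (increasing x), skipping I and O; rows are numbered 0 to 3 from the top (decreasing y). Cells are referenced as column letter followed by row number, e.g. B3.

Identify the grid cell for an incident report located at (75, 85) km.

Column index: ⌊(75 − 11) / 47⌋ = ⌊1.362⌋ = 1 → column B
Row offset from origin: ⌊(85 − 5) / 58⌋ = ⌊1.379⌋ = 1 → row 2 (counted from top)

B2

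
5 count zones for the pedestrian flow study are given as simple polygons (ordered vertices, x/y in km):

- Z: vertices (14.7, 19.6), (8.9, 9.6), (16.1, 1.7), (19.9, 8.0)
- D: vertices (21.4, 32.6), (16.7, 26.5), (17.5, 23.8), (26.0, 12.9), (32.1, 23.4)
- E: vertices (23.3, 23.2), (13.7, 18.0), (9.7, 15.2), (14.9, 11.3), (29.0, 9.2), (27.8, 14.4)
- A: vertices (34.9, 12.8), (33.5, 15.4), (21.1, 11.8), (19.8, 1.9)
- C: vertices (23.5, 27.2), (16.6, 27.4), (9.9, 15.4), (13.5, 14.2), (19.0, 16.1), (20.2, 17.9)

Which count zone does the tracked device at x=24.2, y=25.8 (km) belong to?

Cast a ray rightward from (24.2, 25.8). For each polygon, the edges (by vertex number in listed order) whose endpoints lie on opposite sides of y = 25.8, where each meets that height, and whether that is right or left of the point:
Z: no edge straddles that height → 0 crossings.
D: 2–3 at x≈16.91 (left), 5–1 at x≈29.31 (right) → 1 crossing.
E: no edge straddles that height → 0 crossings.
A: no edge straddles that height → 0 crossings.
C: 2–3 at x≈15.71 (left), 6–1 at x≈23.00 (left) → 0 crossings.
Only D has an odd count, so the point is inside D.

D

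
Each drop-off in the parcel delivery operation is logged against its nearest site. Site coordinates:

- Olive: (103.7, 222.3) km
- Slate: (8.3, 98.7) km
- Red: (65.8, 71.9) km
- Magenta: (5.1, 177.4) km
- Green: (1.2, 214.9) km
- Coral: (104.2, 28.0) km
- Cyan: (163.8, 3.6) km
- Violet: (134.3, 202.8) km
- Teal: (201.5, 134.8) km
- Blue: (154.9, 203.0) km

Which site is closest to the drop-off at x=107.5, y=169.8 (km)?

Squared distances to each site:
Olive: 2770.690; Slate: 14895.850; Red: 11323.300; Magenta: 10543.520; Green: 13333.700; Coral: 20118.130; Cyan: 30792.130; Violet: 1807.240; Teal: 10061.000; Blue: 3349.000.
Minimum at Violet.

Violet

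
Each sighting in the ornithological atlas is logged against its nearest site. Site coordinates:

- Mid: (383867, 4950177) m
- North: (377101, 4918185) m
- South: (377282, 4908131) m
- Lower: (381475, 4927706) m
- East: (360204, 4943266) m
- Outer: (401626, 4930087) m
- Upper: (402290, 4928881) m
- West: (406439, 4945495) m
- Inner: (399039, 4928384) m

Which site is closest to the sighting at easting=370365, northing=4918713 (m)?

North

Squared distances to each site:
Mid: 1172287300.000; North: 45652480.000; South: 159823613.000; Lower: 204306149.000; East: 706095730.000; Outer: 1106617997.000; Upper: 1122593849.000; West: 2018609000.000; Inner: 915726517.000.
Minimum at North.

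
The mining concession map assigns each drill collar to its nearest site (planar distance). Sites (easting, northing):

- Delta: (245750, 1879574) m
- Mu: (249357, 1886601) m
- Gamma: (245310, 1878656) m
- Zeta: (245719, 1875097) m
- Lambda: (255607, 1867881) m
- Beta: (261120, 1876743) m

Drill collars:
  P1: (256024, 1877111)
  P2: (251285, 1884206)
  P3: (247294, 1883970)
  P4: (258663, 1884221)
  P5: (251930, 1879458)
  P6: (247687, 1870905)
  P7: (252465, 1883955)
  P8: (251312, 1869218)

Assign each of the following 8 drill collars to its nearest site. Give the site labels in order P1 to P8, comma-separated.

Beta, Mu, Mu, Beta, Delta, Zeta, Mu, Lambda

P1 → Beta (d²=26104640.00)
P2 → Mu (d²=9453209.00)
P3 → Mu (d²=11178130.00)
P4 → Beta (d²=61957333.00)
P5 → Delta (d²=38205856.00)
P6 → Zeta (d²=21445888.00)
P7 → Mu (d²=16660980.00)
P8 → Lambda (d²=20234594.00)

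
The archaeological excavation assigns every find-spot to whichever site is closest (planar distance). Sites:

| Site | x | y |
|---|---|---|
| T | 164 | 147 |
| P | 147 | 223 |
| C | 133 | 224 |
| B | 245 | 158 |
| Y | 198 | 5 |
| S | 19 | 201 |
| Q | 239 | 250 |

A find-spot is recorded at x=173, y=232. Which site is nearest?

P

Squared distances to each site:
T: 7306.000; P: 757.000; C: 1664.000; B: 10660.000; Y: 52154.000; S: 24677.000; Q: 4680.000.
Minimum at P.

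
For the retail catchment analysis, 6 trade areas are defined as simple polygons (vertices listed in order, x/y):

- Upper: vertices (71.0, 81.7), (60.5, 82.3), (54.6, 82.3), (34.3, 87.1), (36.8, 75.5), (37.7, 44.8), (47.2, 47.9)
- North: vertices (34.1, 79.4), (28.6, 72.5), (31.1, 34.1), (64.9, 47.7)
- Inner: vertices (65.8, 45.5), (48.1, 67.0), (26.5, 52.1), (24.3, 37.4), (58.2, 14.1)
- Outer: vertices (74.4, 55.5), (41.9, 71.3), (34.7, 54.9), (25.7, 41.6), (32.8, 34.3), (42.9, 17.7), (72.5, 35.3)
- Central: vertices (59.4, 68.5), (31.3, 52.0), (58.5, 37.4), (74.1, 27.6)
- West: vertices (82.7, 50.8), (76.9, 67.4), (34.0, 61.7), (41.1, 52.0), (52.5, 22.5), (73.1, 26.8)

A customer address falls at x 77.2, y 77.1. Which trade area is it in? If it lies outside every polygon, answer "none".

Cast a ray rightward from (77.2, 77.1). For each polygon, the edges (by vertex number in listed order) whose endpoints lie on opposite sides of y = 77.1, where each meets that height, and whether that is right or left of the point:
Upper: 4–5 at x≈36.46 (left), 7–1 at x≈67.76 (left) → 0 crossings.
North: 1–2 at x≈32.27 (left), 4–1 at x≈36.33 (left) → 0 crossings.
Inner: no edge straddles that height → 0 crossings.
Outer: no edge straddles that height → 0 crossings.
Central: no edge straddles that height → 0 crossings.
West: no edge straddles that height → 0 crossings.
All counts are even, so the point lies outside every listed polygon.

none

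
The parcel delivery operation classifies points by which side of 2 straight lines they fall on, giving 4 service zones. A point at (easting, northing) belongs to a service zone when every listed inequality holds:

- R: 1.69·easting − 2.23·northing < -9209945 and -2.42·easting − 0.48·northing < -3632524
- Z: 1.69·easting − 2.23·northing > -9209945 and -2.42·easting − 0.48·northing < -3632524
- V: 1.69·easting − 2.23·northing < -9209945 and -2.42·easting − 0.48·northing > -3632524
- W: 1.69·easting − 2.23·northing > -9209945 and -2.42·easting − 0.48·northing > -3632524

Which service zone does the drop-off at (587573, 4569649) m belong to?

1.69·587573 − 2.23·4569649 = -9197318.900, which is > -9209945
-2.42·587573 − 0.48·4569649 = -3615358.180, which is > -3632524
This sign pattern matches W.

W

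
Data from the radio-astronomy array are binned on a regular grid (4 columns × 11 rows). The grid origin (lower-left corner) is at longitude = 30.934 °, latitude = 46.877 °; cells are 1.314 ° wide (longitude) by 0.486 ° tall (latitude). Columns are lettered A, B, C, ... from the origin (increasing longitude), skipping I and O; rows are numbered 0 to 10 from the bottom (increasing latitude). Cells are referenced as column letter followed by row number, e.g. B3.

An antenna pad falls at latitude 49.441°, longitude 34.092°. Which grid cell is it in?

C5

Column index: ⌊(34.092 − 30.934) / 1.314⌋ = ⌊2.403⌋ = 2 → column C
Row offset from origin: ⌊(49.441 − 46.877) / 0.486⌋ = ⌊5.276⌋ = 5 → row 5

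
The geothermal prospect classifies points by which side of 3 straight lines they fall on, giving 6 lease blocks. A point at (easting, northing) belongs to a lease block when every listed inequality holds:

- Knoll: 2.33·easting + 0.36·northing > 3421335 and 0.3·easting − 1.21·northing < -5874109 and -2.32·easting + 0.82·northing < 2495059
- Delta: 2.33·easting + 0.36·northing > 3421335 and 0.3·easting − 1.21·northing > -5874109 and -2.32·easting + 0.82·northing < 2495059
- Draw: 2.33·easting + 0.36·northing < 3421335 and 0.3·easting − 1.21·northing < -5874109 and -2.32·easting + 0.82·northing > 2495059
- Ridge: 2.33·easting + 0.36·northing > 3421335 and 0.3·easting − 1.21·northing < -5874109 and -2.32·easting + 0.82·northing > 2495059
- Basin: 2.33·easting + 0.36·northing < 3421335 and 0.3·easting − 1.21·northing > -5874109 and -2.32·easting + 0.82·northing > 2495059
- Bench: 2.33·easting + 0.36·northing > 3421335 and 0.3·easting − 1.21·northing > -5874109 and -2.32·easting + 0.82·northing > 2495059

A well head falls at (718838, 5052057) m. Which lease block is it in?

Knoll

2.33·718838 + 0.36·5052057 = 3493633.060, which is > 3421335
0.3·718838 − 1.21·5052057 = -5897337.570, which is < -5874109
-2.32·718838 + 0.82·5052057 = 2474982.580, which is < 2495059
This sign pattern matches Knoll.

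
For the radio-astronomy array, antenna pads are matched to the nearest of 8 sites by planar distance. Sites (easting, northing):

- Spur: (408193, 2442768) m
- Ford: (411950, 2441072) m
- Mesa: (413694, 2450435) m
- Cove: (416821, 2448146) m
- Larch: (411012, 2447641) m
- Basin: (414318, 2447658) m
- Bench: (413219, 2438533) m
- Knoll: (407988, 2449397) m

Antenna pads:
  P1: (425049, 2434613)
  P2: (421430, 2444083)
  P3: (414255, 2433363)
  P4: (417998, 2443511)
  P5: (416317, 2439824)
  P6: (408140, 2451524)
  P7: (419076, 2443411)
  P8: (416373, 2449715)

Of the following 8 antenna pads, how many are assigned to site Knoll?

P1 → Bench
P2 → Cove
P3 → Bench
P4 → Cove
P5 → Bench
P6 → Knoll
P7 → Cove
P8 → Cove
1 of the 8 goes to Knoll.

1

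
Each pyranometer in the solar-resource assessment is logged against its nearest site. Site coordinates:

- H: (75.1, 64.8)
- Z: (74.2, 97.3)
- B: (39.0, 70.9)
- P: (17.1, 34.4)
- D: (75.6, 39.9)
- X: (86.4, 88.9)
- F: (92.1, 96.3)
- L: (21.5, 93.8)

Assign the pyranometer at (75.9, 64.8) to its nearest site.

Squared distances to each site:
H: 0.640; Z: 1059.140; B: 1398.820; P: 4381.600; D: 620.100; X: 691.060; F: 1254.690; L: 3800.360.
Minimum at H.

H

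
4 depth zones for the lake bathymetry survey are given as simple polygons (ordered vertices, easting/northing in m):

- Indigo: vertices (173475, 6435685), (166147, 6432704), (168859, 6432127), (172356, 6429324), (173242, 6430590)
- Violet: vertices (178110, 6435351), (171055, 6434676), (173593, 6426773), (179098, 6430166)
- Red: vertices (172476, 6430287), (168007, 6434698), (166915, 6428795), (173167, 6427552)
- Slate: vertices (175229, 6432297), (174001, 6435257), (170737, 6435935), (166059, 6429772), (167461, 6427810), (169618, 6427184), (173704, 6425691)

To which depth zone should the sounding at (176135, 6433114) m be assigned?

Violet

Cast a ray rightward from (176135, 6433114). For each polygon, the edges (by vertex number in listed order) whose endpoints lie on opposite sides of northing = 6433114, where each meets that height, and whether that is right or left of the point:
Indigo: 1–2 at easting≈167154.9 (left), 5–1 at easting≈173357.4 (left) → 0 crossings.
Violet: 2–3 at easting≈171556.6 (left), 4–1 at easting≈178536.3 (right) → 1 crossing.
Red: 1–2 at easting≈169611.8 (left), 2–3 at easting≈167714.0 (left) → 0 crossings.
Slate: 1–2 at easting≈174890.1 (left), 3–4 at easting≈168595.7 (left) → 0 crossings.
Only Violet has an odd count, so the point is inside Violet.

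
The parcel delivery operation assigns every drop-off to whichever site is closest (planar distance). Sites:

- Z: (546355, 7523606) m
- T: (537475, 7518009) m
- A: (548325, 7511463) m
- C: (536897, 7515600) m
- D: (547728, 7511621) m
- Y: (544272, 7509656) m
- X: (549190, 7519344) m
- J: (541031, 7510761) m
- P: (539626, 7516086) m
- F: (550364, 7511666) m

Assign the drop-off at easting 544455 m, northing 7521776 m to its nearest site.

Squared distances to each site:
Z: 6958900.000; T: 62910689.000; A: 121334869.000; C: 95266340.000; D: 113836554.000; Y: 146927889.000; X: 28334849.000; J: 133054001.000; P: 55695341.000; F: 137128381.000.
Minimum at Z.

Z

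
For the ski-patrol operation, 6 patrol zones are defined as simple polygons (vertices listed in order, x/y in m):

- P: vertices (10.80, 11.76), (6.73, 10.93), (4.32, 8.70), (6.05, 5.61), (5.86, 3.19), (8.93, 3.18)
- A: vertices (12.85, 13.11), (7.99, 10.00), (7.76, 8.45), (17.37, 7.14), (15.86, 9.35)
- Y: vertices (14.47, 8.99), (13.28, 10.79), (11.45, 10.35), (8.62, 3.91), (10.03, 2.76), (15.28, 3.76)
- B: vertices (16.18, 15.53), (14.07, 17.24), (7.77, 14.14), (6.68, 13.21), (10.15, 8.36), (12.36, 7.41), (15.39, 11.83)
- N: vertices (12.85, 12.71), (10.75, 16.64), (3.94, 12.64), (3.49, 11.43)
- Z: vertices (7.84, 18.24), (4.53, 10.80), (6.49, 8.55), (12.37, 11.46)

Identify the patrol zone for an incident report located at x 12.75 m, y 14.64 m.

B

Cast a ray rightward from (12.75, 14.64). For each polygon, the edges (by vertex number in listed order) whose endpoints lie on opposite sides of y = 14.64, where each meets that height, and whether that is right or left of the point:
P: no edge straddles that height → 0 crossings.
A: no edge straddles that height → 0 crossings.
Y: no edge straddles that height → 0 crossings.
B: 2–3 at x≈8.786 (left), 7–1 at x≈15.990 (right) → 1 crossing.
N: 1–2 at x≈11.819 (left), 2–3 at x≈7.345 (left) → 0 crossings.
Z: 1–2 at x≈6.238 (left), 4–1 at x≈10.245 (left) → 0 crossings.
Only B has an odd count, so the point is inside B.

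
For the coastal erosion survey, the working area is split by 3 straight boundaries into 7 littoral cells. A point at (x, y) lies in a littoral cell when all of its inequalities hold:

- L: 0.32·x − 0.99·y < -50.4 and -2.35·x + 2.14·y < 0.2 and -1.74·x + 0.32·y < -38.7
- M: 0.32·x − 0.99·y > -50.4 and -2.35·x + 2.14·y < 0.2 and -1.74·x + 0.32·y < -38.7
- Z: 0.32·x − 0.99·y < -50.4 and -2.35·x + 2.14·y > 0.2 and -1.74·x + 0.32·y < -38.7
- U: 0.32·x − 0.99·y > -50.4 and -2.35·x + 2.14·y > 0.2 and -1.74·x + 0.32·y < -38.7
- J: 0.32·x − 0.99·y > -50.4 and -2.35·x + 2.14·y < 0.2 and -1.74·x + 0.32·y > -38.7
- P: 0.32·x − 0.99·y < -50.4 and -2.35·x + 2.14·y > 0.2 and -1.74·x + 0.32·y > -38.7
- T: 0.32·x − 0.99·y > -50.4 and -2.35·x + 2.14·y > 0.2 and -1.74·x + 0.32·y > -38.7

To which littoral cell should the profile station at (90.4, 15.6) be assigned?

M

0.32·90.4 − 0.99·15.6 = 13.484, which is > -50.4
-2.35·90.4 + 2.14·15.6 = -179.056, which is < 0.2
-1.74·90.4 + 0.32·15.6 = -152.304, which is < -38.7
This sign pattern matches M.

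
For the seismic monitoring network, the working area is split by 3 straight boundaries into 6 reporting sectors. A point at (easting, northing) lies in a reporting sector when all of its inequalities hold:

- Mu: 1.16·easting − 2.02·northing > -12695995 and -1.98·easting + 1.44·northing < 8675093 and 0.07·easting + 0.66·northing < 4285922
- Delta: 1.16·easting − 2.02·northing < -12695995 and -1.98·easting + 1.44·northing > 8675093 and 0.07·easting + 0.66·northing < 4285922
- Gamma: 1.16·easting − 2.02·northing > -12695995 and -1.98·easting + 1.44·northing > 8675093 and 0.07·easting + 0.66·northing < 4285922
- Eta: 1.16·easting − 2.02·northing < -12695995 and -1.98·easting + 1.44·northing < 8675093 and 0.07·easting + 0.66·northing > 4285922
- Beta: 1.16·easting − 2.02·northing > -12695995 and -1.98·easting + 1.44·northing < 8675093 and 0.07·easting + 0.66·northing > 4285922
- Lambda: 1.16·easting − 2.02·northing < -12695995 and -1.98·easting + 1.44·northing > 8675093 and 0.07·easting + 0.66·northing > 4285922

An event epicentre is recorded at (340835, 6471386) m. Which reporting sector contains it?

Beta

1.16·340835 − 2.02·6471386 = -12676831.120, which is > -12695995
-1.98·340835 + 1.44·6471386 = 8643942.540, which is < 8675093
0.07·340835 + 0.66·6471386 = 4294973.210, which is > 4285922
This sign pattern matches Beta.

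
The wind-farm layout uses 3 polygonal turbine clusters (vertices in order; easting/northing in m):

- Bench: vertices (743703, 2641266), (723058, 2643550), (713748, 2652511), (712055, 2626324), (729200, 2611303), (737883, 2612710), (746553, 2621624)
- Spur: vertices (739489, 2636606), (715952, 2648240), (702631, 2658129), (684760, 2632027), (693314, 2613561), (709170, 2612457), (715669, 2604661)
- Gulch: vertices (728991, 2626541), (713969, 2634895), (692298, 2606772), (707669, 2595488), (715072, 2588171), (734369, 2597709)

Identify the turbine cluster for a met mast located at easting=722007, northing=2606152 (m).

Gulch

Cast a ray rightward from (722007, 2606152). For each polygon, the edges (by vertex number in listed order) whose endpoints lie on opposite sides of northing = 2606152, where each meets that height, and whether that is right or left of the point:
Bench: no edge straddles that height → 0 crossings.
Spur: 6–7 at easting≈714426.1 (left), 7–1 at easting≈716780.8 (left) → 0 crossings.
Gulch: 3–4 at easting≈693142.6 (left), 6–1 at easting≈732794.1 (right) → 1 crossing.
Only Gulch has an odd count, so the point is inside Gulch.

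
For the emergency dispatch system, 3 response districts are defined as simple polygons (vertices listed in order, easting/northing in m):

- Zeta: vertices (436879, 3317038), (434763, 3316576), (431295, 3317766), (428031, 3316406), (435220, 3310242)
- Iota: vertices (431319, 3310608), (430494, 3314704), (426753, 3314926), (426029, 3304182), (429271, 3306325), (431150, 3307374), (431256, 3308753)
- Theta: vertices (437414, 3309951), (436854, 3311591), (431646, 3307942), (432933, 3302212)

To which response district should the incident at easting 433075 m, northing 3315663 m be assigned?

Cast a ray rightward from (433075, 3315663). For each polygon, the edges (by vertex number in listed order) whose endpoints lie on opposite sides of northing = 3315663, where each meets that height, and whether that is right or left of the point:
Zeta: 4–5 at easting≈428897.6 (left), 5–1 at easting≈436543.3 (right) → 1 crossing.
Iota: no edge straddles that height → 0 crossings.
Theta: no edge straddles that height → 0 crossings.
Only Zeta has an odd count, so the point is inside Zeta.

Zeta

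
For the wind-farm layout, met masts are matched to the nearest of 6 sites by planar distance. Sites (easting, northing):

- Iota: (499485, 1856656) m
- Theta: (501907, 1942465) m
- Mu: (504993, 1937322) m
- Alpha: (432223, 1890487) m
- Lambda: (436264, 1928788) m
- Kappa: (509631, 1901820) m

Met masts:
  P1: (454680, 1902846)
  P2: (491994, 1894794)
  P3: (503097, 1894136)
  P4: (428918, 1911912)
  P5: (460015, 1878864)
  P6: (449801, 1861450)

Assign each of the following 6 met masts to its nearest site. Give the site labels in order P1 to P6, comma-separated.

Alpha, Kappa, Kappa, Lambda, Alpha, Alpha

P1 → Alpha (d²=657061730.00)
P2 → Kappa (d²=360428445.00)
P3 → Kappa (d²=101737012.00)
P4 → Lambda (d²=338763092.00)
P5 → Alpha (d²=907489393.00)
P6 → Alpha (d²=1152133453.00)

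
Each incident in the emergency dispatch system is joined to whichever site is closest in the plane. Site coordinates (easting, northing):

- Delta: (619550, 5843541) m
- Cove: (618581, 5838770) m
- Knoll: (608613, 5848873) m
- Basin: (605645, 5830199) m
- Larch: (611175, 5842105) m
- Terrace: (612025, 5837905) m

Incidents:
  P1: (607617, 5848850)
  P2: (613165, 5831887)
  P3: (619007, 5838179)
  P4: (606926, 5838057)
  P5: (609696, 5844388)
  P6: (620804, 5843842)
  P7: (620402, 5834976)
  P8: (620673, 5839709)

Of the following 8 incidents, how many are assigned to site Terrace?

2

P1 → Knoll
P2 → Terrace
P3 → Cove
P4 → Terrace
P5 → Larch
P6 → Delta
P7 → Cove
P8 → Cove
2 of the 8 go to Terrace.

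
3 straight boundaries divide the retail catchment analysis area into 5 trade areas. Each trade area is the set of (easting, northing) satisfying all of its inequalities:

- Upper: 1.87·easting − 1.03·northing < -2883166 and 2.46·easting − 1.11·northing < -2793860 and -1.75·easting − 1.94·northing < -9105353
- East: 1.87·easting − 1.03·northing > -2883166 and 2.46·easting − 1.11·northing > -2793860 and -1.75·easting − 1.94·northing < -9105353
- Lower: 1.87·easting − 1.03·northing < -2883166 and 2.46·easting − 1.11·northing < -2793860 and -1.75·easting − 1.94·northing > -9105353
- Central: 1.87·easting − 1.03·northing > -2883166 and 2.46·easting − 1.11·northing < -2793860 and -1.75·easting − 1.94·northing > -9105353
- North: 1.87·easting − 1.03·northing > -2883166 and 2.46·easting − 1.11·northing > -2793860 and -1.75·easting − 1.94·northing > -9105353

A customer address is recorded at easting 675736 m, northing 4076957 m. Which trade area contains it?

Lower

1.87·675736 − 1.03·4076957 = -2935639.390, which is < -2883166
2.46·675736 − 1.11·4076957 = -2863111.710, which is < -2793860
-1.75·675736 − 1.94·4076957 = -9091834.580, which is > -9105353
This sign pattern matches Lower.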